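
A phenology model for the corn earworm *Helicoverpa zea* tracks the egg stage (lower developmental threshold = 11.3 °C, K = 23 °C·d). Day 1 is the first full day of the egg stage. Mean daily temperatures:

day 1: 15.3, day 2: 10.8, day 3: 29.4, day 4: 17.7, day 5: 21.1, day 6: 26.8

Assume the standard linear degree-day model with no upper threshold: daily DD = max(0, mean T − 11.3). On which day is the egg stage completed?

day 4

Daily DD above 11.3 °C: 4.0, 0.0, 18.1, 6.4, 9.8, 15.5.
Cumulative: 4.0, 4.0, 22.1, 28.5, 38.3, 53.8.
The total first reaches 23 DD on day 4.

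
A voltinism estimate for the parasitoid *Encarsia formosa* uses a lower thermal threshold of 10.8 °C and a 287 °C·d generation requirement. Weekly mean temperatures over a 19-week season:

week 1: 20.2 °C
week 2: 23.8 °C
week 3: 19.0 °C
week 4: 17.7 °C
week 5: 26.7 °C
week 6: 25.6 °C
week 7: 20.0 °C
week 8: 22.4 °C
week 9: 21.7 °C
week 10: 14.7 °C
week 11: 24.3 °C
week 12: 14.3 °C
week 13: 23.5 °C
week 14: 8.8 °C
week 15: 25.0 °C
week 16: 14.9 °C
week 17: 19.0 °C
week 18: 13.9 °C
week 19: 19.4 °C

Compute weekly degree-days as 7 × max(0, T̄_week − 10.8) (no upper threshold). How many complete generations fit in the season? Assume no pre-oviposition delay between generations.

Weekly DD (7 × max(0, T̄ − 10.8)): 65.8, 91.0, 57.4, 48.3, 111.3, 103.6, 64.4, 81.2, 76.3, 27.3, 94.5, 24.5, 88.9, 0.0, 99.4, 28.7, 57.4, 21.7, 60.2.
Season total = 1201.9 DD.
Complete generations = ⌊1201.9 / 287⌋ = 4.

4 generations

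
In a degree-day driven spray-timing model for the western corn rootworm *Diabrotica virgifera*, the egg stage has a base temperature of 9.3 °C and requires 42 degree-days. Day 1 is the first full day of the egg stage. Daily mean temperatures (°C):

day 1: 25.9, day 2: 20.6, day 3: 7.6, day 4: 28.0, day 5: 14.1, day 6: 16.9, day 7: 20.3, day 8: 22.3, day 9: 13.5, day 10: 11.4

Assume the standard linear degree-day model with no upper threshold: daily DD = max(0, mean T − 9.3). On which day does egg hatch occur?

Daily DD above 9.3 °C: 16.6, 11.3, 0.0, 18.7, 4.8, 7.6, 11.0, 13.0, 4.2, 2.1.
Cumulative: 16.6, 27.9, 27.9, 46.6, 51.4, 59.0, 70.0, 83.0, 87.2, 89.3.
The total first reaches 42 DD on day 4.

day 4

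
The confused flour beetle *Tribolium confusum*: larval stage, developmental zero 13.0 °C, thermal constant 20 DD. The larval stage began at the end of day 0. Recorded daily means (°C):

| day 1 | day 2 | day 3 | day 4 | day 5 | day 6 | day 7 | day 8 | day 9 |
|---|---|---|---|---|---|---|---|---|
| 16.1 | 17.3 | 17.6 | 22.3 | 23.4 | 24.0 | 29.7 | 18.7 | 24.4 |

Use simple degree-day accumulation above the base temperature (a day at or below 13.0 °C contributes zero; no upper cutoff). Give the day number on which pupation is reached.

Daily DD above 13.0 °C: 3.1, 4.3, 4.6, 9.3, 10.4, 11.0, 16.7, 5.7, 11.4.
Cumulative: 3.1, 7.4, 12.0, 21.3, 31.7, 42.7, 59.4, 65.1, 76.5.
The total first reaches 20 DD on day 4.

day 4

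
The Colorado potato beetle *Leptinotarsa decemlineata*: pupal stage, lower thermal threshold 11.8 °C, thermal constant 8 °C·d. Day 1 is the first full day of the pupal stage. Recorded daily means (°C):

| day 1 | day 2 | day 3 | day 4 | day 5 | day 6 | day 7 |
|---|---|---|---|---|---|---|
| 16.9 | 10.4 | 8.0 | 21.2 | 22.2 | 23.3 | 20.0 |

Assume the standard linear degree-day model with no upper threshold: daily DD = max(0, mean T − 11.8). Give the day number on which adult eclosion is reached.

Daily DD above 11.8 °C: 5.1, 0.0, 0.0, 9.4, 10.4, 11.5, 8.2.
Cumulative: 5.1, 5.1, 5.1, 14.5, 24.9, 36.4, 44.6.
The total first reaches 8 DD on day 4.

day 4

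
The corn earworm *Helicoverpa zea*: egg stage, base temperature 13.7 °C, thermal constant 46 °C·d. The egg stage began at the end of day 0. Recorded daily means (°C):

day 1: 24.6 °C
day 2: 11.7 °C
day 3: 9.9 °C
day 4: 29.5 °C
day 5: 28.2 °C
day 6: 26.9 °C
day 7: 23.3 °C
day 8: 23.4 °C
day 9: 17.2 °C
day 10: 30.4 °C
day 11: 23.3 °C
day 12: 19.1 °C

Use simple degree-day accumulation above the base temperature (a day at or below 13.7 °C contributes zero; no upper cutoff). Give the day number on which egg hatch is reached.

Daily DD above 13.7 °C: 10.9, 0.0, 0.0, 15.8, 14.5, 13.2, 9.6, 9.7, 3.5, 16.7, 9.6, 5.4.
Cumulative: 10.9, 10.9, 10.9, 26.7, 41.2, 54.4, 64.0, 73.7, 77.2, 93.9, 103.5, 108.9.
The total first reaches 46 DD on day 6.

day 6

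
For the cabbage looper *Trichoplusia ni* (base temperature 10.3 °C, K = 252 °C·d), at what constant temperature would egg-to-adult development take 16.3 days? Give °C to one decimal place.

Required daily accumulation = 252 / 16.3 = 15.460 DD/day.
T = T_base + 15.460 = 10.3 + 15.460 = 25.760 ≈ 25.8 °C.

25.8 °C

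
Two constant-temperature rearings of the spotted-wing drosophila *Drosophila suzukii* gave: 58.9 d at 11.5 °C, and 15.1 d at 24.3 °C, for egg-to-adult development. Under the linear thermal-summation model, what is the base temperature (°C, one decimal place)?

Equal thermal constants: D₁(T₁ − T_b) = D₂(T₂ − T_b).
58.9·(11.5 − T_b) = 15.1·(24.3 − T_b)
T_b = (58.9·11.5 − 15.1·24.3) / (58.9 − 15.1) = 310.42 / 43.8 = 7.087 °C ≈ 7.1 °C.

7.1 °C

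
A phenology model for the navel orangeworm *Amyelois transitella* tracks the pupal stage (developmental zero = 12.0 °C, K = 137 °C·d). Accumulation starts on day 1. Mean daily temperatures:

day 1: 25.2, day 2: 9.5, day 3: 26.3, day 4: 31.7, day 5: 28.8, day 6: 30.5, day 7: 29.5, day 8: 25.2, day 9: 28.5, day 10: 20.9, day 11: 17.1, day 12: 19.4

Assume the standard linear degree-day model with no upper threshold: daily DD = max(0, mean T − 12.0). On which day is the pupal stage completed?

Daily DD above 12.0 °C: 13.2, 0.0, 14.3, 19.7, 16.8, 18.5, 17.5, 13.2, 16.5, 8.9, 5.1, 7.4.
Cumulative: 13.2, 13.2, 27.5, 47.2, 64.0, 82.5, 100.0, 113.2, 129.7, 138.6, 143.7, 151.1.
The total first reaches 137 DD on day 10.

day 10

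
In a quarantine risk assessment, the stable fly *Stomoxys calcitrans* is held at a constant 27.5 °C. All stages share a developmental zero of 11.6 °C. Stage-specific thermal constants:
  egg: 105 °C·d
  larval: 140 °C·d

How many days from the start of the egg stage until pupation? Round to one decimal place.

15.4 days

Daily accumulation at 27.5 °C = 27.5 − 11.6 = 15.9 DD/day.
Total K = 105 + 140 = 245 DD.
Total duration = 245 / 15.9 = 15.409 ≈ 15.4 days.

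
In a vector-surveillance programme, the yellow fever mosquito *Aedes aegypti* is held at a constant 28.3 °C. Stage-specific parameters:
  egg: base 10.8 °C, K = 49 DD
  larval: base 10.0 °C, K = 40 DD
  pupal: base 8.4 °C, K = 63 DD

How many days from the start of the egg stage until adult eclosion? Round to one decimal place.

8.2 days

egg: 49 / (28.3 − 10.8) = 49 / 17.5 = 2.800 d.
larval: 40 / (28.3 − 10.0) = 40 / 18.3 = 2.186 d.
pupal: 63 / (28.3 − 8.4) = 63 / 19.9 = 3.166 d.
Sum = 8.152 ≈ 8.2 days.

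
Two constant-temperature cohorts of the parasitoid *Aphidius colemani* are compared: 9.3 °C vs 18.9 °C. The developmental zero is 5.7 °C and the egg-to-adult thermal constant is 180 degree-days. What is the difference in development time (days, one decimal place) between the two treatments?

36.4 days

At 9.3 °C: 180 / (9.3 − 5.7) = 180 / 3.6 = 50.000 d.
At 18.9 °C: 180 / (18.9 − 5.7) = 180 / 13.2 = 13.636 d.
Difference = |50.000 − 13.636| = 36.364 ≈ 36.4 days.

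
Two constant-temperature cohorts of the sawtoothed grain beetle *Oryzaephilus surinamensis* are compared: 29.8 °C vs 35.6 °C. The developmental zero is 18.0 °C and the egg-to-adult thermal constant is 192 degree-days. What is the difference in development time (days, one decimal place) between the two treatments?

At 29.8 °C: 192 / (29.8 − 18.0) = 192 / 11.8 = 16.271 d.
At 35.6 °C: 192 / (35.6 − 18.0) = 192 / 17.6 = 10.909 d.
Difference = |16.271 − 10.909| = 5.362 ≈ 5.4 days.

5.4 days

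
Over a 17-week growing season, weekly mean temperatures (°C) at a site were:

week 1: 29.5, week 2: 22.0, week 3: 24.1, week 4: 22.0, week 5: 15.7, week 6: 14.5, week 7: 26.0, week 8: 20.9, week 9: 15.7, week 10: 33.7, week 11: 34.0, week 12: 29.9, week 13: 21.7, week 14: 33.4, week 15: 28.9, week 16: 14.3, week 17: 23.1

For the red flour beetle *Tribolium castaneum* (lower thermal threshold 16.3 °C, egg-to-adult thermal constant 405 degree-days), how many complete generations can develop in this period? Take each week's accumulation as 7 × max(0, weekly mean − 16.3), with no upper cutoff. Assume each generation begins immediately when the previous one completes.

2 generations

Weekly DD (7 × max(0, T̄ − 16.3)): 92.4, 39.9, 54.6, 39.9, 0.0, 0.0, 67.9, 32.2, 0.0, 121.8, 123.9, 95.2, 37.8, 119.7, 88.2, 0.0, 47.6.
Season total = 961.1 DD.
Complete generations = ⌊961.1 / 405⌋ = 2.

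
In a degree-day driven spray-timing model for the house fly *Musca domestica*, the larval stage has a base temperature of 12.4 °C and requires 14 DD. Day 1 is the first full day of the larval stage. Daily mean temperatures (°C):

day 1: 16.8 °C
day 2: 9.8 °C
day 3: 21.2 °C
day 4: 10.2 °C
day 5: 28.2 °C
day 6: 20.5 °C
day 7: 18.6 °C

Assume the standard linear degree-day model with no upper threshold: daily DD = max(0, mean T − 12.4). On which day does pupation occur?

Daily DD above 12.4 °C: 4.4, 0.0, 8.8, 0.0, 15.8, 8.1, 6.2.
Cumulative: 4.4, 4.4, 13.2, 13.2, 29.0, 37.1, 43.3.
The total first reaches 14 DD on day 5.

day 5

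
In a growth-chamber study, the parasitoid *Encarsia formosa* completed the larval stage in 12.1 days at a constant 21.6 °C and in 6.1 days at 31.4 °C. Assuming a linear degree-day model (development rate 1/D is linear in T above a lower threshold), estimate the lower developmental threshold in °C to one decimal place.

11.6 °C

Equal thermal constants: D₁(T₁ − T_b) = D₂(T₂ − T_b).
12.1·(21.6 − T_b) = 6.1·(31.4 − T_b)
T_b = (12.1·21.6 − 6.1·31.4) / (12.1 − 6.1) = 69.82 / 6.0 = 11.637 °C ≈ 11.6 °C.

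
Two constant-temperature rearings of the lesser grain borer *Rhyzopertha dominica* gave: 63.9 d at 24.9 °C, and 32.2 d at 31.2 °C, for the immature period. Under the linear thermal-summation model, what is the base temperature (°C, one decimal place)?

18.5 °C

Under the model K = D·(T − T_b), so D₁·(T₁ − T_b) = D₂·(T₂ − T_b).
63.9·(24.9 − T_b) = 32.2·(31.2 − T_b)
T_b = (63.9·24.9 − 32.2·31.2) / (63.9 − 32.2) = 586.47 / 31.7 = 18.501 °C ≈ 18.5 °C.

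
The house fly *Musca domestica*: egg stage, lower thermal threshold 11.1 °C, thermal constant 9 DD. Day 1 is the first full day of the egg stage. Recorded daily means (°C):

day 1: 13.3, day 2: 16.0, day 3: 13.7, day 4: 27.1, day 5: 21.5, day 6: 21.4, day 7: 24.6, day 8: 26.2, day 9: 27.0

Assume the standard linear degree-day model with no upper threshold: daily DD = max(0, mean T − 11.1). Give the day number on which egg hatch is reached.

day 3

Daily DD above 11.1 °C: 2.2, 4.9, 2.6, 16.0, 10.4, 10.3, 13.5, 15.1, 15.9.
Cumulative: 2.2, 7.1, 9.7, 25.7, 36.1, 46.4, 59.9, 75.0, 90.9.
The total first reaches 9 DD on day 3.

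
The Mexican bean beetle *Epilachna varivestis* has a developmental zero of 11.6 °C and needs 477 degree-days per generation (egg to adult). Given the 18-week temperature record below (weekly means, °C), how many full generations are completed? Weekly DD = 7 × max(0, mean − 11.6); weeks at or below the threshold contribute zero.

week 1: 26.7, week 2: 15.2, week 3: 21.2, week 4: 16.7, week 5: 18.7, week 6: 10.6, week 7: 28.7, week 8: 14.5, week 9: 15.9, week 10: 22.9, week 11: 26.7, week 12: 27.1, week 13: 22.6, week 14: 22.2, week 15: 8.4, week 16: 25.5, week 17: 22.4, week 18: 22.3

2 generations

Weekly DD (7 × max(0, T̄ − 11.6)): 105.7, 25.2, 67.2, 35.7, 49.7, 0.0, 119.7, 20.3, 30.1, 79.1, 105.7, 108.5, 77.0, 74.2, 0.0, 97.3, 75.6, 74.9.
Season total = 1145.9 DD.
Complete generations = ⌊1145.9 / 477⌋ = 2.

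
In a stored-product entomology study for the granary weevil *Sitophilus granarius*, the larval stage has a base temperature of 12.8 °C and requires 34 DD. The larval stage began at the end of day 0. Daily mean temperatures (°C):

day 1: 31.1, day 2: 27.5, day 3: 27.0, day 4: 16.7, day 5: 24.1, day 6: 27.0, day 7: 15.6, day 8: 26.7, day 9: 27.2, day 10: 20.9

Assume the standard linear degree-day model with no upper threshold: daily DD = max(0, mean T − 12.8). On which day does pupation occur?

day 3

Daily DD above 12.8 °C: 18.3, 14.7, 14.2, 3.9, 11.3, 14.2, 2.8, 13.9, 14.4, 8.1.
Cumulative: 18.3, 33.0, 47.2, 51.1, 62.4, 76.6, 79.4, 93.3, 107.7, 115.8.
The total first reaches 34 DD on day 3.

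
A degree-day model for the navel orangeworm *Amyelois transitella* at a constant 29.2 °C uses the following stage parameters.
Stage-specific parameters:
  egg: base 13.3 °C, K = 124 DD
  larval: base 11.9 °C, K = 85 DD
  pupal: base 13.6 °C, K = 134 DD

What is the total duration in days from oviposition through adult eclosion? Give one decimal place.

egg: 124 / (29.2 − 13.3) = 124 / 15.9 = 7.799 d.
larval: 85 / (29.2 − 11.9) = 85 / 17.3 = 4.913 d.
pupal: 134 / (29.2 − 13.6) = 134 / 15.6 = 8.590 d.
Sum = 21.302 ≈ 21.3 days.

21.3 days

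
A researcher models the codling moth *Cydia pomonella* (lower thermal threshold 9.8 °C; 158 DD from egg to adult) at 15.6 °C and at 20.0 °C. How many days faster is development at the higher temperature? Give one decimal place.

11.8 days

At 15.6 °C: 158 / (15.6 − 9.8) = 158 / 5.8 = 27.241 d.
At 20.0 °C: 158 / (20.0 − 9.8) = 158 / 10.2 = 15.490 d.
Difference = |27.241 − 15.490| = 11.751 ≈ 11.8 days.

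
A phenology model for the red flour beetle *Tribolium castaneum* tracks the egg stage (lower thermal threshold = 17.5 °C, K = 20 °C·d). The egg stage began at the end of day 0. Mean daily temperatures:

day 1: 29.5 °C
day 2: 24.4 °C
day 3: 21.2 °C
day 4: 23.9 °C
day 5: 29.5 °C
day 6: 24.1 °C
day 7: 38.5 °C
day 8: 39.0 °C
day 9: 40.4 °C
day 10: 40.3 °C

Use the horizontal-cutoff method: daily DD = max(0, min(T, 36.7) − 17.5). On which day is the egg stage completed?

day 3

Daily DD above 17.5 °C (capped at 19.2): 12.0, 6.9, 3.7, 6.4, 12.0, 6.6, 19.2, 19.2, 19.2, 19.2.
Cumulative: 12.0, 18.9, 22.6, 29.0, 41.0, 47.6, 66.8, 86.0, 105.2, 124.4.
The total first reaches 20 DD on day 3.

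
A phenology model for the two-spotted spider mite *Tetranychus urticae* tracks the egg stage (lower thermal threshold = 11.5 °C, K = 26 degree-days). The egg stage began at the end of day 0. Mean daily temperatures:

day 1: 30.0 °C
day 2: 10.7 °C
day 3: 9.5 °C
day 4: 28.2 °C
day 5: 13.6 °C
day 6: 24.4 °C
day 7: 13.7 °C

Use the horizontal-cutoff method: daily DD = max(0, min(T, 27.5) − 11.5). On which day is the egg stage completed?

day 4

Daily DD above 11.5 °C (capped at 16.0): 16.0, 0.0, 0.0, 16.0, 2.1, 12.9, 2.2.
Cumulative: 16.0, 16.0, 16.0, 32.0, 34.1, 47.0, 49.2.
The total first reaches 26 DD on day 4.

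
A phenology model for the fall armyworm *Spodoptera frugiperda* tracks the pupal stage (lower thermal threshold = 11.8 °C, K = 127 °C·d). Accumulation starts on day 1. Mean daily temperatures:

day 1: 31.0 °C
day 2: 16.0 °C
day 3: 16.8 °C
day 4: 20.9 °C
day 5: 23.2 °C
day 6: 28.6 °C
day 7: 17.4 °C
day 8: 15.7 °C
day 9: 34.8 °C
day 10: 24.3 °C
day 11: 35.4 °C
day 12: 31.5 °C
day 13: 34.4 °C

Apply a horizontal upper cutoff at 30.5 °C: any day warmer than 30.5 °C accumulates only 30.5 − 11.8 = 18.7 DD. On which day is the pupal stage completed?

Daily DD above 11.8 °C (capped at 18.7): 18.7, 4.2, 5.0, 9.1, 11.4, 16.8, 5.6, 3.9, 18.7, 12.5, 18.7, 18.7, 18.7.
Cumulative: 18.7, 22.9, 27.9, 37.0, 48.4, 65.2, 70.8, 74.7, 93.4, 105.9, 124.6, 143.3, 162.0.
The total first reaches 127 DD on day 12.

day 12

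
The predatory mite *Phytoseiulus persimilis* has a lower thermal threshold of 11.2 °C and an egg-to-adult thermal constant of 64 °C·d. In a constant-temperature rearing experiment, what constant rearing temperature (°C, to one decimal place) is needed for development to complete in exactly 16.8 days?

15.0 °C

Required daily accumulation = 64 / 16.8 = 3.810 DD/day.
T = T_base + 3.810 = 11.2 + 3.810 = 15.010 ≈ 15.0 °C.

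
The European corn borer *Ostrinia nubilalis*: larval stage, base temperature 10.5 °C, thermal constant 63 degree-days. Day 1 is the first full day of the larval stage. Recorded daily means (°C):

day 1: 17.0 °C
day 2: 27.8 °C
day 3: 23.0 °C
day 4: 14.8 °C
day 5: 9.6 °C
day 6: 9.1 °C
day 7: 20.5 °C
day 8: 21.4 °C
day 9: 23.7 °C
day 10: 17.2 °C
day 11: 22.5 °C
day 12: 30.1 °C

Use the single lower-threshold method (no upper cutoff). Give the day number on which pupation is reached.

day 9

Daily DD above 10.5 °C: 6.5, 17.3, 12.5, 4.3, 0.0, 0.0, 10.0, 10.9, 13.2, 6.7, 12.0, 19.6.
Cumulative: 6.5, 23.8, 36.3, 40.6, 40.6, 40.6, 50.6, 61.5, 74.7, 81.4, 93.4, 113.0.
The total first reaches 63 DD on day 9.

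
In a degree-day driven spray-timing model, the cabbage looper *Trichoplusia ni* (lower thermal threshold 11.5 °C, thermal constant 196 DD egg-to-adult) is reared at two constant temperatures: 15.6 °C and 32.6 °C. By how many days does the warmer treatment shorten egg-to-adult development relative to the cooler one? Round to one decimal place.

38.5 days

At 15.6 °C: 196 / (15.6 − 11.5) = 196 / 4.1 = 47.805 d.
At 32.6 °C: 196 / (32.6 − 11.5) = 196 / 21.1 = 9.289 d.
Difference = |47.805 − 9.289| = 38.516 ≈ 38.5 days.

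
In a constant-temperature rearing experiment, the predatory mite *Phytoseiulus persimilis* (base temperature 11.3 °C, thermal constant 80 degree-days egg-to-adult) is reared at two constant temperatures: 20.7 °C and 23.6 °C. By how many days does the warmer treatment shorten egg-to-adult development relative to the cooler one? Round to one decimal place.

2.0 days

At 20.7 °C: 80 / (20.7 − 11.3) = 80 / 9.4 = 8.511 d.
At 23.6 °C: 80 / (23.6 − 11.3) = 80 / 12.3 = 6.504 d.
Difference = |8.511 − 6.504| = 2.007 ≈ 2.0 days.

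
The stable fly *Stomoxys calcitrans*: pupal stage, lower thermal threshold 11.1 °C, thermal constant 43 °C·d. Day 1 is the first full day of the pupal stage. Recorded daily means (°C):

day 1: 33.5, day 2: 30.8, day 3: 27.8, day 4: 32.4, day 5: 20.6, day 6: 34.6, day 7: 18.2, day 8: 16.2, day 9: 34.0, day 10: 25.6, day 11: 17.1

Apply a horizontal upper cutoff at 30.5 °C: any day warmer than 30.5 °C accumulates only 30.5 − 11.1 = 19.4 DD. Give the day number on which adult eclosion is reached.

Daily DD above 11.1 °C (capped at 19.4): 19.4, 19.4, 16.7, 19.4, 9.5, 19.4, 7.1, 5.1, 19.4, 14.5, 6.0.
Cumulative: 19.4, 38.8, 55.5, 74.9, 84.4, 103.8, 110.9, 116.0, 135.4, 149.9, 155.9.
The total first reaches 43 DD on day 3.

day 3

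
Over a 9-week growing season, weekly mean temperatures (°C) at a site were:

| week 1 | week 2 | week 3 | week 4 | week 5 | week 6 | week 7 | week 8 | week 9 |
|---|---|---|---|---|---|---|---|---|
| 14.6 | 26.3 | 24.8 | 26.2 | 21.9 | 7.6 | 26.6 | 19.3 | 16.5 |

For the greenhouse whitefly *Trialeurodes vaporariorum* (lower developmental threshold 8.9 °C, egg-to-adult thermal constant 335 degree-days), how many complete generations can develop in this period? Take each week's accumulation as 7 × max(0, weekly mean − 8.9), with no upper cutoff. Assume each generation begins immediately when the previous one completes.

2 generations

Weekly DD (7 × max(0, T̄ − 8.9)): 39.9, 121.8, 111.3, 121.1, 91.0, 0.0, 123.9, 72.8, 53.2.
Season total = 735.0 DD.
Complete generations = ⌊735.0 / 335⌋ = 2.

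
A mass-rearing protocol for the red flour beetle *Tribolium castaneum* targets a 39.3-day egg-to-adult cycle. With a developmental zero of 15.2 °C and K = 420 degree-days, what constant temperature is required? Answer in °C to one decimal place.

Required daily accumulation = 420 / 39.3 = 10.687 DD/day.
T = T_base + 10.687 = 15.2 + 10.687 = 25.887 ≈ 25.9 °C.

25.9 °C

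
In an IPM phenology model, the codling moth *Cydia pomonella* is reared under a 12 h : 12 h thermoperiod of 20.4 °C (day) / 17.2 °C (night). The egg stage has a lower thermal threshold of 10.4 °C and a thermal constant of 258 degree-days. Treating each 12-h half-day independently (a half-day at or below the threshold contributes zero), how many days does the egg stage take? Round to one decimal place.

Day half: max(0, 20.4 − 10.4) × 0.5 = 10.0 × 0.5 = 5.00 DD.
Night half: max(0, 17.2 − 10.4) × 0.5 = 6.8 × 0.5 = 3.40 DD.
Per 24 h: 8.40 DD/day.
Duration = 258 / 8.40 = 30.714 ≈ 30.7 days.

30.7 days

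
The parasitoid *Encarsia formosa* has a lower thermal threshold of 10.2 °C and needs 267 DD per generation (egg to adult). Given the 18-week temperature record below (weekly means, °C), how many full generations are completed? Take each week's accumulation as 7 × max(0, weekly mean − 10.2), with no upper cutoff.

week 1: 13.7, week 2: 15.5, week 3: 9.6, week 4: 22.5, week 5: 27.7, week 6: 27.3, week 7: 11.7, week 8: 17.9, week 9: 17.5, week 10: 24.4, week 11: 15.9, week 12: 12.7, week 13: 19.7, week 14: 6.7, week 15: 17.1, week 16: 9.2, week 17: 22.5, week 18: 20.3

Weekly DD (7 × max(0, T̄ − 10.2)): 24.5, 37.1, 0.0, 86.1, 122.5, 119.7, 10.5, 53.9, 51.1, 99.4, 39.9, 17.5, 66.5, 0.0, 48.3, 0.0, 86.1, 70.7.
Season total = 933.8 DD.
Complete generations = ⌊933.8 / 267⌋ = 3.

3 generations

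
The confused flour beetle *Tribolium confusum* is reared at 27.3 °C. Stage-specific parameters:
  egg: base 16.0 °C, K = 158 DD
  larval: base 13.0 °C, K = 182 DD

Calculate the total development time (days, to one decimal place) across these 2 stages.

26.7 days

egg: 158 / (27.3 − 16.0) = 158 / 11.3 = 13.982 d.
larval: 182 / (27.3 − 13.0) = 182 / 14.3 = 12.727 d.
Sum = 26.710 ≈ 26.7 days.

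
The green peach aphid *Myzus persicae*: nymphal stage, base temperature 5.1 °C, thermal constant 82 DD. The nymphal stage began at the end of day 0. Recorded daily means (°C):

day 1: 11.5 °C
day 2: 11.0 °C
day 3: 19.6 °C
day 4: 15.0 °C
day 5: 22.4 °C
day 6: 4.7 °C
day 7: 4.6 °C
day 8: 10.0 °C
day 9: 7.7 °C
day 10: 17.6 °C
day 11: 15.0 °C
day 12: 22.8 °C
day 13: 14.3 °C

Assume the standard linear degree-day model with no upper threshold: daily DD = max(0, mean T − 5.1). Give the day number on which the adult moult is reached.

day 11

Daily DD above 5.1 °C: 6.4, 5.9, 14.5, 9.9, 17.3, 0.0, 0.0, 4.9, 2.6, 12.5, 9.9, 17.7, 9.2.
Cumulative: 6.4, 12.3, 26.8, 36.7, 54.0, 54.0, 54.0, 58.9, 61.5, 74.0, 83.9, 101.6, 110.8.
The total first reaches 82 DD on day 11.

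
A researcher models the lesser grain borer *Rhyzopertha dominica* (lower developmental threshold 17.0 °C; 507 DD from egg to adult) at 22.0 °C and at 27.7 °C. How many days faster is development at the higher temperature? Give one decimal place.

At 22.0 °C: 507 / (22.0 − 17.0) = 507 / 5.0 = 101.400 d.
At 27.7 °C: 507 / (27.7 − 17.0) = 507 / 10.7 = 47.383 d.
Difference = |101.400 − 47.383| = 54.017 ≈ 54.0 days.

54.0 days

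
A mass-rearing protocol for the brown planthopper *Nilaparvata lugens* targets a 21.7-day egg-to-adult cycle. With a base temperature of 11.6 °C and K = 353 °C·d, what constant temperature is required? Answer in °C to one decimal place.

Required daily accumulation = 353 / 21.7 = 16.267 DD/day.
T = T_base + 16.267 = 11.6 + 16.267 = 27.867 ≈ 27.9 °C.

27.9 °C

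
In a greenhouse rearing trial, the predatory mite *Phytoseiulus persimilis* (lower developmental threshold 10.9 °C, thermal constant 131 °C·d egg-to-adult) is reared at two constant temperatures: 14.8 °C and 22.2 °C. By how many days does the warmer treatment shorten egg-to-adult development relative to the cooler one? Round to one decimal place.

22.0 days

At 14.8 °C: 131 / (14.8 − 10.9) = 131 / 3.9 = 33.590 d.
At 22.2 °C: 131 / (22.2 − 10.9) = 131 / 11.3 = 11.593 d.
Difference = |33.590 − 11.593| = 21.997 ≈ 22.0 days.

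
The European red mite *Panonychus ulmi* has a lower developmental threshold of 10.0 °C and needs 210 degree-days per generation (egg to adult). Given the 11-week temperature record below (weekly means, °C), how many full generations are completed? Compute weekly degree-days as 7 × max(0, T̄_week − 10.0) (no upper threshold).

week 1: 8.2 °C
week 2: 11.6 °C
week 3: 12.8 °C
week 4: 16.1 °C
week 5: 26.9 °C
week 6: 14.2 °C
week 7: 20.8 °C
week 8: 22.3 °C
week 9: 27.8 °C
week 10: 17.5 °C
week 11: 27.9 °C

Weekly DD (7 × max(0, T̄ − 10.0)): 0.0, 11.2, 19.6, 42.7, 118.3, 29.4, 75.6, 86.1, 124.6, 52.5, 125.3.
Season total = 685.3 DD.
Complete generations = ⌊685.3 / 210⌋ = 3.

3 generations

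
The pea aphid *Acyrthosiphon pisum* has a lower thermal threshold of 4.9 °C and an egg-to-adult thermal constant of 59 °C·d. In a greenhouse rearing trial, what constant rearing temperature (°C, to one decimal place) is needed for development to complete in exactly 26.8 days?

Required daily accumulation = 59 / 26.8 = 2.201 DD/day.
T = T_base + 2.201 = 4.9 + 2.201 = 7.101 ≈ 7.1 °C.

7.1 °C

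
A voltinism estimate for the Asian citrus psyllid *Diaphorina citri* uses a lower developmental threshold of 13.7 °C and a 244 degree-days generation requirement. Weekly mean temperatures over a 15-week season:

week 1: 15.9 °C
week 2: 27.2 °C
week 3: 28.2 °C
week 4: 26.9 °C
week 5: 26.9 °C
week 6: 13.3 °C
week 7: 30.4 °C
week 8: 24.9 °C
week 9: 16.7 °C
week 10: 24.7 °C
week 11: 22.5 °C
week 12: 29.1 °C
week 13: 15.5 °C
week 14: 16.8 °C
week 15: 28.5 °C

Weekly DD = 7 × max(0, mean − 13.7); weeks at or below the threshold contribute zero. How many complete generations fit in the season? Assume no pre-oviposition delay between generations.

4 generations

Weekly DD (7 × max(0, T̄ − 13.7)): 15.4, 94.5, 101.5, 92.4, 92.4, 0.0, 116.9, 78.4, 21.0, 77.0, 61.6, 107.8, 12.6, 21.7, 103.6.
Season total = 996.8 DD.
Complete generations = ⌊996.8 / 244⌋ = 4.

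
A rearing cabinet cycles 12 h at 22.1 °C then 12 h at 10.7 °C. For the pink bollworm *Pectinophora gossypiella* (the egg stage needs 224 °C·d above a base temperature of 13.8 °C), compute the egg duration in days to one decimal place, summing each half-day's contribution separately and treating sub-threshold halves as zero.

54.0 days

Day half: max(0, 22.1 − 13.8) × 0.5 = 8.3 × 0.5 = 4.15 DD.
Night half: max(0, 10.7 − 13.8) × 0.5 = 0.0 × 0.5 = 0.00 DD.
Per 24 h: 4.15 DD/day.
Duration = 224 / 4.15 = 53.976 ≈ 54.0 days.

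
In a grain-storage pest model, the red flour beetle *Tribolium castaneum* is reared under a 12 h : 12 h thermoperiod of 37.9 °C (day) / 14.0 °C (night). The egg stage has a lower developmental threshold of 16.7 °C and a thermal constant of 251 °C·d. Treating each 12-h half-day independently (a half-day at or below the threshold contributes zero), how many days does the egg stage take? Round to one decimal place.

Day half: max(0, 37.9 − 16.7) × 0.5 = 21.2 × 0.5 = 10.60 DD.
Night half: max(0, 14.0 − 16.7) × 0.5 = 0.0 × 0.5 = 0.00 DD.
Per 24 h: 10.60 DD/day.
Duration = 251 / 10.60 = 23.679 ≈ 23.7 days.

23.7 days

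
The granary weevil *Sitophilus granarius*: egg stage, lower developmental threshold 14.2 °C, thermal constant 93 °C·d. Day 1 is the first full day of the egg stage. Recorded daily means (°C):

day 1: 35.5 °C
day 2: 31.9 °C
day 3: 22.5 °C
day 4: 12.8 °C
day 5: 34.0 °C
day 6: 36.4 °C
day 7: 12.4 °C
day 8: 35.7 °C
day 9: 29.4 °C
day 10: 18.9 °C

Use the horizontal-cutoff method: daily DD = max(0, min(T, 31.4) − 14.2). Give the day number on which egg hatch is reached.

Daily DD above 14.2 °C (capped at 17.2): 17.2, 17.2, 8.3, 0.0, 17.2, 17.2, 0.0, 17.2, 15.2, 4.7.
Cumulative: 17.2, 34.4, 42.7, 42.7, 59.9, 77.1, 77.1, 94.3, 109.5, 114.2.
The total first reaches 93 DD on day 8.

day 8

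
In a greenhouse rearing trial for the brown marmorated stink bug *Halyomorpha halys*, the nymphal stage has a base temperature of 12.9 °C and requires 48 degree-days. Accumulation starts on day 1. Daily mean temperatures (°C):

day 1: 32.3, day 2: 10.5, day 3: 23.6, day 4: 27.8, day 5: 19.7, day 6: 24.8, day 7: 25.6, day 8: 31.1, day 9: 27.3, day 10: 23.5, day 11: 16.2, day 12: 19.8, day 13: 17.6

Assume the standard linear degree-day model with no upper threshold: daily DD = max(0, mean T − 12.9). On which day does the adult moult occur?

day 5

Daily DD above 12.9 °C: 19.4, 0.0, 10.7, 14.9, 6.8, 11.9, 12.7, 18.2, 14.4, 10.6, 3.3, 6.9, 4.7.
Cumulative: 19.4, 19.4, 30.1, 45.0, 51.8, 63.7, 76.4, 94.6, 109.0, 119.6, 122.9, 129.8, 134.5.
The total first reaches 48 DD on day 5.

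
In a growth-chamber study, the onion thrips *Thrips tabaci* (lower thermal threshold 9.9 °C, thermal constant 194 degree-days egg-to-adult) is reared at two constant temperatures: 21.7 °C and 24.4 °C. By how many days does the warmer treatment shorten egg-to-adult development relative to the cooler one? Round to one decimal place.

3.1 days

At 21.7 °C: 194 / (21.7 − 9.9) = 194 / 11.8 = 16.441 d.
At 24.4 °C: 194 / (24.4 − 9.9) = 194 / 14.5 = 13.379 d.
Difference = |16.441 − 13.379| = 3.061 ≈ 3.1 days.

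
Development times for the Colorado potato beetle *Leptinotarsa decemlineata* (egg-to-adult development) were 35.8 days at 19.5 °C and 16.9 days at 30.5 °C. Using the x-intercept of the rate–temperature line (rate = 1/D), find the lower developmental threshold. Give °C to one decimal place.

9.7 °C

Linear rate model ⇒ the product D·(T − T_b) is constant across temperatures.
35.8·(19.5 − T_b) = 16.9·(30.5 − T_b)
T_b = (35.8·19.5 − 16.9·30.5) / (35.8 − 16.9) = 182.65 / 18.9 = 9.664 °C ≈ 9.7 °C.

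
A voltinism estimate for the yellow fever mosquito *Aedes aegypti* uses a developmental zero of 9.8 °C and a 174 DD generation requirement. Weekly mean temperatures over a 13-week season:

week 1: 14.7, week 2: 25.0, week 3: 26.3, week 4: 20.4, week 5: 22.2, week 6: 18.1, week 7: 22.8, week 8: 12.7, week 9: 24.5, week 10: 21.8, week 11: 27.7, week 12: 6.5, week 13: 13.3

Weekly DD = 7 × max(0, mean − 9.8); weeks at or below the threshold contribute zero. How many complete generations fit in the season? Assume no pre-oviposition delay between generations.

Weekly DD (7 × max(0, T̄ − 9.8)): 34.3, 106.4, 115.5, 74.2, 86.8, 58.1, 91.0, 20.3, 102.9, 84.0, 125.3, 0.0, 24.5.
Season total = 923.3 DD.
Complete generations = ⌊923.3 / 174⌋ = 5.

5 generations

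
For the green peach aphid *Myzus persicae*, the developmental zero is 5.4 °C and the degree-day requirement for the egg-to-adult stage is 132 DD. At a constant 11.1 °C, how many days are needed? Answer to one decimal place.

23.2 days

Daily accumulation = 11.1 − 5.4 = 5.7 DD/day.
Duration = 132 / 5.7 = 23.158 ≈ 23.2 days.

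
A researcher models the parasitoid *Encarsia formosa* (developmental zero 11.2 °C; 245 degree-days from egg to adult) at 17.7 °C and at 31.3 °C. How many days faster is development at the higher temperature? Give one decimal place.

25.5 days

At 17.7 °C: 245 / (17.7 − 11.2) = 245 / 6.5 = 37.692 d.
At 31.3 °C: 245 / (31.3 − 11.2) = 245 / 20.1 = 12.189 d.
Difference = |37.692 − 12.189| = 25.503 ≈ 25.5 days.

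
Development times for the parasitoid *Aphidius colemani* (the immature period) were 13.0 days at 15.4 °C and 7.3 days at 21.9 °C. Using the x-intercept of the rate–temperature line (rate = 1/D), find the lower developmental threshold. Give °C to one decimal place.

Under the model K = D·(T − T_b), so D₁·(T₁ − T_b) = D₂·(T₂ − T_b).
13.0·(15.4 − T_b) = 7.3·(21.9 − T_b)
T_b = (13.0·15.4 − 7.3·21.9) / (13.0 − 7.3) = 40.33 / 5.7 = 7.075 °C ≈ 7.1 °C.

7.1 °C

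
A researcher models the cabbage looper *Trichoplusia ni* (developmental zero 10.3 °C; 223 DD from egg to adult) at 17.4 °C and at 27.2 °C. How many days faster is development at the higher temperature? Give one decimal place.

18.2 days

At 17.4 °C: 223 / (17.4 − 10.3) = 223 / 7.1 = 31.408 d.
At 27.2 °C: 223 / (27.2 − 10.3) = 223 / 16.9 = 13.195 d.
Difference = |31.408 − 13.195| = 18.213 ≈ 18.2 days.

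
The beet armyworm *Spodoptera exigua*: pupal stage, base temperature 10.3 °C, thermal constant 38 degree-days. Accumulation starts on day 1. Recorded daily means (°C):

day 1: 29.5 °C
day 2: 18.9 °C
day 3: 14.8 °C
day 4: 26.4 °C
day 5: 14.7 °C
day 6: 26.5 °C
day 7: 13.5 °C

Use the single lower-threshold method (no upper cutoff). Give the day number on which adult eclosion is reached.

day 4

Daily DD above 10.3 °C: 19.2, 8.6, 4.5, 16.1, 4.4, 16.2, 3.2.
Cumulative: 19.2, 27.8, 32.3, 48.4, 52.8, 69.0, 72.2.
The total first reaches 38 DD on day 4.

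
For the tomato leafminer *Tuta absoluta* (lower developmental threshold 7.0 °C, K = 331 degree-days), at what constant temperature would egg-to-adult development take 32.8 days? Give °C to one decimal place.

Required daily accumulation = 331 / 32.8 = 10.091 DD/day.
T = T_base + 10.091 = 7.0 + 10.091 = 17.091 ≈ 17.1 °C.

17.1 °C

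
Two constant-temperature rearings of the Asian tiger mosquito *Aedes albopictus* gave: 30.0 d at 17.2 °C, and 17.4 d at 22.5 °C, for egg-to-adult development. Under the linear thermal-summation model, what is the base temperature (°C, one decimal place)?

Equal thermal constants: D₁(T₁ − T_b) = D₂(T₂ − T_b).
30.0·(17.2 − T_b) = 17.4·(22.5 − T_b)
T_b = (30.0·17.2 − 17.4·22.5) / (30.0 − 17.4) = 124.50 / 12.6 = 9.881 °C ≈ 9.9 °C.

9.9 °C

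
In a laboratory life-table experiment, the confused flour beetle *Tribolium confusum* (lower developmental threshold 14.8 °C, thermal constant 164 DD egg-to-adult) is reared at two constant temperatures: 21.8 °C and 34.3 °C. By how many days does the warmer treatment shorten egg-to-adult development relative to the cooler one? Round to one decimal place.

15.0 days

At 21.8 °C: 164 / (21.8 − 14.8) = 164 / 7.0 = 23.429 d.
At 34.3 °C: 164 / (34.3 − 14.8) = 164 / 19.5 = 8.410 d.
Difference = |23.429 − 8.410| = 15.018 ≈ 15.0 days.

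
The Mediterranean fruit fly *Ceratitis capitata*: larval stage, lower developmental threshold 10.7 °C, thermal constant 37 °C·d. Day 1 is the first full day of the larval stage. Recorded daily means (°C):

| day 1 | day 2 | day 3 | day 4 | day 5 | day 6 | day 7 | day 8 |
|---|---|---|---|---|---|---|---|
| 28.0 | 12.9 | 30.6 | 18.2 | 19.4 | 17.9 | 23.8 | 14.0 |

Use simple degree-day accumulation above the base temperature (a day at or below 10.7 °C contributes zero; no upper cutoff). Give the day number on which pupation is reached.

day 3

Daily DD above 10.7 °C: 17.3, 2.2, 19.9, 7.5, 8.7, 7.2, 13.1, 3.3.
Cumulative: 17.3, 19.5, 39.4, 46.9, 55.6, 62.8, 75.9, 79.2.
The total first reaches 37 DD on day 3.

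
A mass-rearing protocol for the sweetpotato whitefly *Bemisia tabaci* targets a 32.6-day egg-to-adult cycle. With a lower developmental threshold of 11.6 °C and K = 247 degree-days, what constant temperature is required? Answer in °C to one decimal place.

19.2 °C

Required daily accumulation = 247 / 32.6 = 7.577 DD/day.
T = T_base + 7.577 = 11.6 + 7.577 = 19.177 ≈ 19.2 °C.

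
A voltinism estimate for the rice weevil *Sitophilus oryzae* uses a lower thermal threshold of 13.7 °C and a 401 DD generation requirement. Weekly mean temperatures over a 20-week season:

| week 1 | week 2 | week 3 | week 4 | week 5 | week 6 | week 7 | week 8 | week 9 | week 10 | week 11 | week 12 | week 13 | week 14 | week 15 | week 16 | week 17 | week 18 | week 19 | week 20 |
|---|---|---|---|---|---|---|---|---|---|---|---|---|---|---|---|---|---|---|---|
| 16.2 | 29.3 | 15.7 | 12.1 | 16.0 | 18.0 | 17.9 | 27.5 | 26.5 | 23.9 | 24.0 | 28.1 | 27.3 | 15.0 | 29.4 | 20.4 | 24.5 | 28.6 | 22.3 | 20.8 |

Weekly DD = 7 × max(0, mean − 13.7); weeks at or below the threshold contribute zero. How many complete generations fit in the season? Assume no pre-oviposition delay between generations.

Weekly DD (7 × max(0, T̄ − 13.7)): 17.5, 109.2, 14.0, 0.0, 16.1, 30.1, 29.4, 96.6, 89.6, 71.4, 72.1, 100.8, 95.2, 9.1, 109.9, 46.9, 75.6, 104.3, 60.2, 49.7.
Season total = 1197.7 DD.
Complete generations = ⌊1197.7 / 401⌋ = 2.

2 generations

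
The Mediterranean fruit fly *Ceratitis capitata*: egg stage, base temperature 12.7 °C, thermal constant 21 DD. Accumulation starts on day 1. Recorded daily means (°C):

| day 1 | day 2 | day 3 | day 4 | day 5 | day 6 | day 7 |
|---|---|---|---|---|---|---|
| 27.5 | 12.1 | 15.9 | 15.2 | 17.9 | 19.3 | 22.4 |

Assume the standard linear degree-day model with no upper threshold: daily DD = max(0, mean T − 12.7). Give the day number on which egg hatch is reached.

day 5

Daily DD above 12.7 °C: 14.8, 0.0, 3.2, 2.5, 5.2, 6.6, 9.7.
Cumulative: 14.8, 14.8, 18.0, 20.5, 25.7, 32.3, 42.0.
The total first reaches 21 DD on day 5.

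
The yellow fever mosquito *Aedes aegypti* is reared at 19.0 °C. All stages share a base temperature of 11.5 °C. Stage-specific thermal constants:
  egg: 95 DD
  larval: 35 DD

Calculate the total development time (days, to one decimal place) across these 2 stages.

17.3 days

Daily accumulation at 19.0 °C = 19.0 − 11.5 = 7.5 DD/day.
Total K = 95 + 35 = 130 DD.
Total duration = 130 / 7.5 = 17.333 ≈ 17.3 days.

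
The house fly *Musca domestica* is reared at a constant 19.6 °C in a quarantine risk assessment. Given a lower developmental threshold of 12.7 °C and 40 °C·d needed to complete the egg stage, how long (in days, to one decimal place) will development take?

Daily accumulation = 19.6 − 12.7 = 6.9 DD/day.
Duration = 40 / 6.9 = 5.797 ≈ 5.8 days.

5.8 days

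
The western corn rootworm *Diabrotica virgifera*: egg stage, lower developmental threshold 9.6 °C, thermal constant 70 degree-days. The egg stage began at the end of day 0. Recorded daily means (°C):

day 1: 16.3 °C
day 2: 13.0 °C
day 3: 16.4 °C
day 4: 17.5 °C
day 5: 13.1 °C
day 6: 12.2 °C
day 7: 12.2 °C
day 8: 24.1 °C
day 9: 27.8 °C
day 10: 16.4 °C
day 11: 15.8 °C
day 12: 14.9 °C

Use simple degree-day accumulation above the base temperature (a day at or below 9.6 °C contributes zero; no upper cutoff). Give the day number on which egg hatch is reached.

day 10

Daily DD above 9.6 °C: 6.7, 3.4, 6.8, 7.9, 3.5, 2.6, 2.6, 14.5, 18.2, 6.8, 6.2, 5.3.
Cumulative: 6.7, 10.1, 16.9, 24.8, 28.3, 30.9, 33.5, 48.0, 66.2, 73.0, 79.2, 84.5.
The total first reaches 70 DD on day 10.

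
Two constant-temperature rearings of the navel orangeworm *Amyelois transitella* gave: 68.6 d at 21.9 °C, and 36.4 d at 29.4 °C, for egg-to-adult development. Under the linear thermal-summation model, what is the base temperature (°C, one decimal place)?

Linear rate model ⇒ the product D·(T − T_b) is constant across temperatures.
68.6·(21.9 − T_b) = 36.4·(29.4 − T_b)
T_b = (68.6·21.9 − 36.4·29.4) / (68.6 − 36.4) = 432.18 / 32.2 = 13.422 °C ≈ 13.4 °C.

13.4 °C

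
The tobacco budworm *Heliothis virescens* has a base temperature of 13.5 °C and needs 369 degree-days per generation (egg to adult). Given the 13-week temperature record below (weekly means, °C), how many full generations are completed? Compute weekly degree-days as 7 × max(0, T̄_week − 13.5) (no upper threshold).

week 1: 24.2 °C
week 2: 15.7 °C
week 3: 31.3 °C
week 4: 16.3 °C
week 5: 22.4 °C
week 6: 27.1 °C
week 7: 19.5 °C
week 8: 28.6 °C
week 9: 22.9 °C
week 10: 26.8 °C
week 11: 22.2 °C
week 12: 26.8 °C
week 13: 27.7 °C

Weekly DD (7 × max(0, T̄ − 13.5)): 74.9, 15.4, 124.6, 19.6, 62.3, 95.2, 42.0, 105.7, 65.8, 93.1, 60.9, 93.1, 99.4.
Season total = 952.0 DD.
Complete generations = ⌊952.0 / 369⌋ = 2.

2 generations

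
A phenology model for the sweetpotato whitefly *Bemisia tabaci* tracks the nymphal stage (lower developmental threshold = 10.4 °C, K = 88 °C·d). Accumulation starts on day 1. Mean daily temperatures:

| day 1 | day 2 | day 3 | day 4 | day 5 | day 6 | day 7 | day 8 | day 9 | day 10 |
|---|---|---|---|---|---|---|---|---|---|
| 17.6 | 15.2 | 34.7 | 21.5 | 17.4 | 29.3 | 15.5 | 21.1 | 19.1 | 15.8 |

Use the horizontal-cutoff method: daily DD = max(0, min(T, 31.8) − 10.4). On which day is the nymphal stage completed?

Daily DD above 10.4 °C (capped at 21.4): 7.2, 4.8, 21.4, 11.1, 7.0, 18.9, 5.1, 10.7, 8.7, 5.4.
Cumulative: 7.2, 12.0, 33.4, 44.5, 51.5, 70.4, 75.5, 86.2, 94.9, 100.3.
The total first reaches 88 DD on day 9.

day 9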